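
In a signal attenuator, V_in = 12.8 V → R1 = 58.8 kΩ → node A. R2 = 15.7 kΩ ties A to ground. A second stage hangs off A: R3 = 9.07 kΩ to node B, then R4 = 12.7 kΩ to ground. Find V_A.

Looking into the second stage from A: R3 + R4 = 21.77 kΩ appears in parallel with R2.
Effective lower resistance at A: R2 ‖ 21.77 = 9.122 kΩ.
V_A = 12.8 × 9.122/(58.8 + 9.122) = 1.719 V.

V_A ≈ 1.72 V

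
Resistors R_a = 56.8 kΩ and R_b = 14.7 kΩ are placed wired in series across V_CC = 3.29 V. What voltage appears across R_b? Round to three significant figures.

V ≈ 0.676 V

Series total: ΣR = 56.8 + 14.7 = 71.50 kΩ.
V = V_CC · R/ΣR = 3.29 × 0.2056 = 0.6764 V.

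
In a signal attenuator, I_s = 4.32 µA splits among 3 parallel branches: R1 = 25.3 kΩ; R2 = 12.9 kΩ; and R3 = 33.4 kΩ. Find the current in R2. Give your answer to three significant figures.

I ≈ 2.28 µA

Conductances: ΣG = 1/25.3 + 1/12.9 + 1/33.4 = 0.1470 (1/kΩ).
R2 takes the fraction G_k/ΣG = 0.07752/0.1470 = 0.5274, so I = 4.32 × 0.5274 = 2.278 µA.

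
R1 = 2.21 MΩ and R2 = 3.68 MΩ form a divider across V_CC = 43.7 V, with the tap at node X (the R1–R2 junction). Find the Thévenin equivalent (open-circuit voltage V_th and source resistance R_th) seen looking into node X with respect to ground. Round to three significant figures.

With X open, the divider is unloaded: V_th = 43.7 × 3.68/5.890 = 27.30 V.
Zeroing V_CC shorts the top of R1 to ground, so R_th = R1 ‖ R2 = 1.381 MΩ.

V_th ≈ 27.3 V, R_th ≈ 1.38 MΩ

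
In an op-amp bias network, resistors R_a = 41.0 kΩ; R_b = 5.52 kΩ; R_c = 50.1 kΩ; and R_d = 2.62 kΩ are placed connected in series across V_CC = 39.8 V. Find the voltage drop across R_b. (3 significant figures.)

V ≈ 2.21 V

Total series resistance ΣR = 41.0 + 5.52 + 50.1 + 2.62 = 99.24 kΩ.
Voltage divider: V = V_CC · (5.520 / 99.24) = 39.8 × 0.05562 = 2.214 V.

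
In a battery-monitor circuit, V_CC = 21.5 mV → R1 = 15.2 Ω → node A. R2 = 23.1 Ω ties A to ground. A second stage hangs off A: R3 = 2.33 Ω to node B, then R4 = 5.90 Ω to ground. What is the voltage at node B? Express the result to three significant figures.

Node A sees R2 in parallel with the series input of stage 2, R3 + R4 = 8.230 Ω.
R2 ‖ (R3+R4) = 6.068 Ω.
First divider: V_A = V_CC · 6.068/(15.2 + 6.068) = 6.134 mV.
Then the unloaded second divider: V_B = V_A × R4/(R3+R4) = 6.134 × 0.7169 = 4.398 mV.

V_B ≈ 4.40 mV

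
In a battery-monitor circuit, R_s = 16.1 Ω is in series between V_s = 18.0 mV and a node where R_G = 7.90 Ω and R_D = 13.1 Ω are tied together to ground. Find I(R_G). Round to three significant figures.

Combine the parallel branches: R_p = (1/7.90 + 1/13.1)⁻¹ = 4.928 Ω.
V_A = 18.0 × 4.928/21.03 = 4.218 mV.
I(R_G) = V_A / R_G = 4.218/7.90 = 0.5340 mA.

I ≈ 0.534 mA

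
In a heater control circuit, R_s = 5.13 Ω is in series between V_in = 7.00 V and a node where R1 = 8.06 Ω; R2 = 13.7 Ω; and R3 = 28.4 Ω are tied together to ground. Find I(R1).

I ≈ 0.396 A

Equivalent of the parallel group: R_p = 4.305 Ω.
Node voltage V_A = V_in · R_p/(R_s + R_p) = 7.00 × 0.4563 = 3.194 V.
Branch current I = V_A/R1 = 3.194/8.06 = 0.3963 A.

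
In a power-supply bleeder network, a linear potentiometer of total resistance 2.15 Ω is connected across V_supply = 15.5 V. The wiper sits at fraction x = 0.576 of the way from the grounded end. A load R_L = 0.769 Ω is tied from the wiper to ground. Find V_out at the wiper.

V_out ≈ 5.31 V

The pot divides into 0.9116 Ω above the wiper and 1.238 Ω below.
Lower segment in parallel with the load: 1.238 ‖ 0.769 = 0.4744 Ω.
Then V_out = V_supply · 0.4744/(0.9116 + 0.4744) = 5.305 V.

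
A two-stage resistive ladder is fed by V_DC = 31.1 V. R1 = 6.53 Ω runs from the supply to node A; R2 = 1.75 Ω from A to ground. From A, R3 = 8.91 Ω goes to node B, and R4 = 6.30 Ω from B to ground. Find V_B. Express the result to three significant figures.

The second stage (R3 + R4 = 15.21 Ω) loads node A in parallel with R2.
R2 ‖ (R3+R4) = 1.569 Ω.
V_A = 31.1 × 1.569/(6.53 + 1.569) = 6.026 V.
Then the unloaded second divider: V_B = V_A × R4/(R3+R4) = 6.026 × 0.4142 = 2.496 V.

V_B ≈ 2.50 V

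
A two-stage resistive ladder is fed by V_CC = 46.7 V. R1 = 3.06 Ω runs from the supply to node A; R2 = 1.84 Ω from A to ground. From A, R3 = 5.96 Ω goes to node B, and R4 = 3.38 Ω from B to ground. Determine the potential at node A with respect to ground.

Node A sees R2 in parallel with the series input of stage 2, R3 + R4 = 9.340 Ω.
Effective lower resistance at A: R2 ‖ 9.340 = 1.537 Ω.
So V_A = 46.7 × 0.3344 = 15.62 V.

V_A ≈ 15.6 V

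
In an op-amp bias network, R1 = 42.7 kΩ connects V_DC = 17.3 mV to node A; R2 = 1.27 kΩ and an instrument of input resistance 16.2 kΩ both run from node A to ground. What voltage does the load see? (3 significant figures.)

V_out ≈ 0.464 mV

First combine the lower leg with the load: R2 ‖ R_L = 1.178 kΩ.
Then V_out = V_DC · R2'/(R1 + R2') = 17.3 × 1.178/43.88 = 0.4643 mV.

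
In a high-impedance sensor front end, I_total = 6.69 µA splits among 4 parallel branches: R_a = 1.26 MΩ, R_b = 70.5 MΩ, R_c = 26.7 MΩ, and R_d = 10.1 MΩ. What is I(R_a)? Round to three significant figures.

I ≈ 5.62 µA

Total conductance ΣG = 1/1.26 + 1/70.5 + 1/26.7 + 1/10.1 = 0.9443 (units of 1/MΩ).
By the current-divider rule, I = I_total · G_k/ΣG = 6.69 × 0.8405 = 5.623 µA.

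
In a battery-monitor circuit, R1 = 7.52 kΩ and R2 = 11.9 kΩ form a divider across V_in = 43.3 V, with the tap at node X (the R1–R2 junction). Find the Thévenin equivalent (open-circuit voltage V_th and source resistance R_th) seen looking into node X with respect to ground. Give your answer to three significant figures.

V_th ≈ 26.5 V, R_th ≈ 4.61 kΩ

V_th is the unloaded tap voltage: V_in · R2/(R1+R2) = 43.3 × 0.6128 = 26.53 V.
Zeroing V_in shorts the top of R1 to ground, so R_th = R1 ‖ R2 = 4.608 kΩ.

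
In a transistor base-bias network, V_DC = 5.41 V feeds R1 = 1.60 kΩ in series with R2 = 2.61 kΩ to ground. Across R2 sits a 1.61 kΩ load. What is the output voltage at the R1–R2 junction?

R2 ‖ R_L = (2.61 × 1.61)/(2.61 + 1.61) = 0.9958 kΩ.
Voltage divider with the loaded lower leg: V_out = 5.41 × 0.9958/(1.60 + 0.9958) = 5.41 × 0.3836 = 2.075 V.
(Unloaded it would be 3.35 V; the load pulls it down.)

V_out ≈ 2.08 V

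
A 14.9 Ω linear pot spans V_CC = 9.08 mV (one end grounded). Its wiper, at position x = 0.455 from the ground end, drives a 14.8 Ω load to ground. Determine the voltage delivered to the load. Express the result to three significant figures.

The pot divides into 8.120 Ω above the wiper and 6.780 Ω below.
R_L loads the lower segment: effective lower R = 4.650 Ω.
Then V_out = V_CC · 4.650/(8.120 + 4.650) = 3.306 mV.

V_out ≈ 3.31 mV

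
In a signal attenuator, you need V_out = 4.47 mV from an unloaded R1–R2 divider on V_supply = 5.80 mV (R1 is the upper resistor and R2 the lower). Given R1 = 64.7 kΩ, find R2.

V_out/V_supply = R2/(R1+R2) = 0.7707.
Rearranging, R2 = R1·k/(1−k) = 64.7 × 3.361 = 217.5 kΩ.

R2 ≈ 217 kΩ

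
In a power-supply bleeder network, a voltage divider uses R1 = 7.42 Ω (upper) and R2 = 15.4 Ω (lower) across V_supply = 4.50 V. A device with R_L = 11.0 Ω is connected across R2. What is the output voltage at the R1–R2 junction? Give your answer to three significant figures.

V_out ≈ 2.09 V

R2 ‖ R_L = (15.4 × 11.0)/(15.4 + 11.0) = 6.417 Ω.
Voltage divider with the loaded lower leg: V_out = 4.50 × 6.417/(7.42 + 6.417) = 4.50 × 0.4637 = 2.087 V.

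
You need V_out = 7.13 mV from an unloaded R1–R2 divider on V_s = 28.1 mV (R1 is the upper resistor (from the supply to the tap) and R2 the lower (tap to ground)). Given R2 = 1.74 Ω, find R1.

Required fraction k = V_out/V_s = 0.2537.
R1 = R2·(1/k − 1) = 1.74 × 2.941 = 5.118 Ω.

R1 ≈ 5.12 Ω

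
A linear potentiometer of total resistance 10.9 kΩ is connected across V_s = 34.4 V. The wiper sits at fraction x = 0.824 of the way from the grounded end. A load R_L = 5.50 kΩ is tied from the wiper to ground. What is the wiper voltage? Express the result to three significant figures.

The pot divides into 1.918 kΩ above the wiper and 8.982 kΩ below.
(x·R_p) ‖ R_L = 3.411 kΩ.
V_out = 34.4 × 3.411/(1.918 + 3.411) = 22.02 V.

V_out ≈ 22.0 V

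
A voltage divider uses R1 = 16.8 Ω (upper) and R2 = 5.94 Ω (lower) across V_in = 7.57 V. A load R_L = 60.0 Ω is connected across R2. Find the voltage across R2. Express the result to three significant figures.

V_out ≈ 1.84 V

First combine the lower leg with the load: R2 ‖ R_L = 5.405 Ω.
Voltage divider with the loaded lower leg: V_out = 7.57 × 5.405/(16.8 + 5.405) = 7.57 × 0.2434 = 1.843 V.
(Unloaded it would be 1.98 V; the load pulls it down.)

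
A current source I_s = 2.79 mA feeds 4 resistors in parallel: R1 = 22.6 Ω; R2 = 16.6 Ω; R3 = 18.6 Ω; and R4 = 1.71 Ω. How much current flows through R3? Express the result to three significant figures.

I ≈ 0.202 mA

Conductances: ΣG = 1/22.6 + 1/16.6 + 1/18.6 + 1/1.71 = 0.7430 (1/Ω).
By the current-divider rule, I = I_s · G_k/ΣG = 2.79 × 0.07236 = 0.2019 mA.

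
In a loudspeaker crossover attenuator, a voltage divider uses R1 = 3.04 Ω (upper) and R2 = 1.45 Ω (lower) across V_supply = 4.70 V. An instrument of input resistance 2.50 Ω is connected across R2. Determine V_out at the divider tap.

V_out ≈ 1.09 V

R2 ‖ R_L = (1.45 × 2.50)/(1.45 + 2.50) = 0.9177 Ω.
Then V_out = V_supply · R2'/(R1 + R2') = 4.70 × 0.9177/3.958 = 1.090 V.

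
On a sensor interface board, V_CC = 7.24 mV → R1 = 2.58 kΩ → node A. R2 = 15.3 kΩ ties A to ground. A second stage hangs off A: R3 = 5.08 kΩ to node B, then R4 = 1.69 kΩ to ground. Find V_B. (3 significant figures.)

V_B ≈ 1.17 mV

Node A sees R2 in parallel with the series input of stage 2, R3 + R4 = 6.770 kΩ.
Effective lower resistance at A: R2 ‖ 6.770 = 4.693 kΩ.
V_A = 7.24 × 4.693/(2.58 + 4.693) = 4.672 mV.
Stage 2 is unloaded, so V_B = V_A · R4/(R3+R4) = 4.672 × 1.69/6.770 = 1.166 mV.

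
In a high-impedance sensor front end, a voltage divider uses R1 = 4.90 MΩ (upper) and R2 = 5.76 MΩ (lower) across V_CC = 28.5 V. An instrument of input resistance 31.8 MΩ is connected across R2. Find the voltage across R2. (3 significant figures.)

V_out ≈ 14.2 V

First combine the lower leg with the load: R2 ‖ R_L = 4.877 MΩ.
Now apply the divider: V_out = 28.5 × 0.4988 = 14.22 V.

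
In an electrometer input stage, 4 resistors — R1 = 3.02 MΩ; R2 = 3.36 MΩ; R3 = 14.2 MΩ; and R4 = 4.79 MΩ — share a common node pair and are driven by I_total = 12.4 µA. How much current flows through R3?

Conductances: ΣG = 1/3.02 + 1/3.36 + 1/14.2 + 1/4.79 = 0.9079 (1/MΩ).
R3 takes the fraction G_k/ΣG = 0.07042/0.9079 = 0.07756, so I = 12.4 × 0.07756 = 0.9618 µA.

I ≈ 0.962 µA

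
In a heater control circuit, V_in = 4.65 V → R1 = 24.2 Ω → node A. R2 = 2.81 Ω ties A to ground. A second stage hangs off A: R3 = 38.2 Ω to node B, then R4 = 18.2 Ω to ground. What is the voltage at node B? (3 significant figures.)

Looking into the second stage from A: R3 + R4 = 56.40 Ω appears in parallel with R2.
R2 ‖ (R3+R4) = 2.677 Ω.
V_A = 4.65 × 2.677/(24.2 + 2.677) = 0.4631 V.
V_B = V_A × 0.3227 = 0.1494 V.

V_B ≈ 0.149 V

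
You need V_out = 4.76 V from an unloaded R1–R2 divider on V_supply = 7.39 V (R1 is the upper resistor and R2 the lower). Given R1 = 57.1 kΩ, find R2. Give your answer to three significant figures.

R2 ≈ 103 kΩ

Required fraction k = V_out/V_supply = 0.6441.
So R2 = R1 · V_out/(V_supply − V_out) = 57.1 × 4.76/(7.39 − 4.76) = 57.1 × 1.810 = 103.3 kΩ.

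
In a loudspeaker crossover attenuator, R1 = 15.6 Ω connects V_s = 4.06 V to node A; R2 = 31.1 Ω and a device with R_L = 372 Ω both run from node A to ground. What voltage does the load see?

V_out ≈ 2.63 V

First combine the lower leg with the load: R2 ‖ R_L = 28.70 Ω.
Then V_out = V_s · R2'/(R1 + R2') = 4.06 × 28.70/44.30 = 2.630 V.
(Unloaded it would be 2.70 V; the load pulls it down.)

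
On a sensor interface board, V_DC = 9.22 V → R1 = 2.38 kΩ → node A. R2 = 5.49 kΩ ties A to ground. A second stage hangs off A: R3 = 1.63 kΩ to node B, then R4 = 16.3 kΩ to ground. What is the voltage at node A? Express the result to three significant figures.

V_A ≈ 5.89 V

Looking into the second stage from A: R3 + R4 = 17.93 kΩ appears in parallel with R2.
Effective lower resistance at A: R2 ‖ 17.93 = 4.203 kΩ.
V_A = 9.22 × 4.203/(2.38 + 4.203) = 5.887 V.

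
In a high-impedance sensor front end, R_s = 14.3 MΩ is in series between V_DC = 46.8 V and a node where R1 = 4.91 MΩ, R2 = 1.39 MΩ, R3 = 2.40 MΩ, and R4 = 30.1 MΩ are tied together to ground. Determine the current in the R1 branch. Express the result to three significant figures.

Equivalent of the parallel group: R_p = 0.7283 MΩ.
V_A by voltage divider: V_A = 46.8 × 0.7283/(14.3 + 0.7283) = 2.268 V.
I(R1) = V_A / R1 = 2.268/4.91 = 0.4619 µA.

I ≈ 0.462 µA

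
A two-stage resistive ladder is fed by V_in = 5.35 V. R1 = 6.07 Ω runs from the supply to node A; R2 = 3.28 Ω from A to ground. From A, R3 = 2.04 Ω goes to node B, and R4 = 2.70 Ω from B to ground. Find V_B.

Node A sees R2 in parallel with the series input of stage 2, R3 + R4 = 4.740 Ω.
Effective lower resistance at A: R2 ‖ 4.740 = 1.939 Ω.
First divider: V_A = V_in · 1.939/(6.07 + 1.939) = 1.295 V.
Stage 2 is unloaded, so V_B = V_A · R4/(R3+R4) = 1.295 × 2.70/4.740 = 0.7377 V.

V_B ≈ 0.738 V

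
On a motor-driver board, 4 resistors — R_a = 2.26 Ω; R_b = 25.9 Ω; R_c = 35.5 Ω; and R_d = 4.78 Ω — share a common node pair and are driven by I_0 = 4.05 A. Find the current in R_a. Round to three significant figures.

I ≈ 2.49 A

ΣG = 1/2.26 + 1/25.9 + 1/35.5 + 1/4.78 = 0.7185.
R_a takes the fraction G_k/ΣG = 0.4425/0.7185 = 0.6159, so I = 4.05 × 0.6159 = 2.494 A.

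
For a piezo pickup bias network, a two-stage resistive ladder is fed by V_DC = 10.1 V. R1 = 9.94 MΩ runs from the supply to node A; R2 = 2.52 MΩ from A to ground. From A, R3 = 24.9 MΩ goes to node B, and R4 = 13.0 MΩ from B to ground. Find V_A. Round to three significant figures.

V_A ≈ 1.94 V

Node A sees R2 in parallel with the series input of stage 2, R3 + R4 = 37.90 MΩ.
Effective lower resistance at A: R2 ‖ 37.90 = 2.363 MΩ.
So V_A = 10.1 × 0.1921 = 1.940 V.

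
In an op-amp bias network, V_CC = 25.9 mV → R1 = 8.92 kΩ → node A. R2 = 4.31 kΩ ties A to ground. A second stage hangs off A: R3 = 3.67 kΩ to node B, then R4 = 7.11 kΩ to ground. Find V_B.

V_B ≈ 4.38 mV

The second stage (R3 + R4 = 10.78 kΩ) loads node A in parallel with R2.
Effective lower resistance at A: R2 ‖ 10.78 = 3.079 kΩ.
V_A = 25.9 × 3.079/(8.92 + 3.079) = 6.646 mV.
V_B = V_A × 0.6596 = 4.383 mV.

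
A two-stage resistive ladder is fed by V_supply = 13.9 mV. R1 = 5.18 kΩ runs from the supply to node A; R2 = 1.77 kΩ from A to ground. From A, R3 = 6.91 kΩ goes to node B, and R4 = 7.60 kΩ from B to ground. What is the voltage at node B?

V_B ≈ 1.70 mV

The second stage (R3 + R4 = 14.51 kΩ) loads node A in parallel with R2.
Effective lower resistance at A: R2 ‖ 14.51 = 1.578 kΩ.
First divider: V_A = V_supply · 1.578/(5.18 + 1.578) = 3.245 mV.
V_B = V_A × 0.5238 = 1.700 mV.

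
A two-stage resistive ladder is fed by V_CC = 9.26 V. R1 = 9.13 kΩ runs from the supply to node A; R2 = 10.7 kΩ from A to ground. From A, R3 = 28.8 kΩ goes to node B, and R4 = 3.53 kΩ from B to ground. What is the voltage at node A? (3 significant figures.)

V_A ≈ 4.34 V

Node A sees R2 in parallel with the series input of stage 2, R3 + R4 = 32.33 kΩ.
Effective lower resistance at A: R2 ‖ 32.33 = 8.039 kΩ.
V_A = 9.26 × 8.039/(9.13 + 8.039) = 4.336 V.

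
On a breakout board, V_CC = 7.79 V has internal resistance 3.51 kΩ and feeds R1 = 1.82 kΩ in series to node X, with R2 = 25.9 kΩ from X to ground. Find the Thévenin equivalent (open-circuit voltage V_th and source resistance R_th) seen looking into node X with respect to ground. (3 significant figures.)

R1' = 3.51 + 1.82 = 5.330 kΩ (source resistance + R1).
Open-circuit (no load on X): V_th = V_CC · R2/(R1' + R2) = 7.79 × 25.9/(5.330 + 25.9) = 6.460 V.
Zeroing V_CC shorts the top of R1' to ground, so R_th = R1' ‖ R2 = 4.420 kΩ.

V_th ≈ 6.46 V, R_th ≈ 4.42 kΩ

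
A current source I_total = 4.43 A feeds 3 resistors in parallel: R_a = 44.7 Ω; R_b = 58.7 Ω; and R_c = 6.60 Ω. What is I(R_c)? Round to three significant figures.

Total conductance ΣG = 1/44.7 + 1/58.7 + 1/6.60 = 0.1909 (units of 1/Ω).
Current divider: I(R_c) = I_total · G_k/ΣG = 4.43 × (0.1515/0.1909) = 4.43 × 0.7936 = 3.516 A.

I ≈ 3.52 A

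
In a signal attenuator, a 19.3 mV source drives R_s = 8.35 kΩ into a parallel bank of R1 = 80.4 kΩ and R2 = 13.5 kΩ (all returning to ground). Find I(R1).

Equivalent of the parallel group: R_p = 11.56 kΩ.
V_A by voltage divider: V_A = 19.3 × 11.56/(8.35 + 11.56) = 11.21 mV.
Branch current I = V_A/R1 = 11.21/80.4 = 0.1394 µA.
(Check via current divider: I_total = 0.9694 µA; share G_k/ΣG = 0.1438 → same result.)

I ≈ 0.139 µA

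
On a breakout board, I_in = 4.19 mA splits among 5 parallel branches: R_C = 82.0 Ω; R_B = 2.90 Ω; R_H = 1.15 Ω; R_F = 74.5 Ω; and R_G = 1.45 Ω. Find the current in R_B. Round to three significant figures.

I ≈ 0.749 mA

ΣG = 1/82.0 + 1/2.90 + 1/1.15 + 1/74.5 + 1/1.45 = 1.930.
By the current-divider rule, I = I_in · G_k/ΣG = 4.19 × 0.1787 = 0.7487 mA.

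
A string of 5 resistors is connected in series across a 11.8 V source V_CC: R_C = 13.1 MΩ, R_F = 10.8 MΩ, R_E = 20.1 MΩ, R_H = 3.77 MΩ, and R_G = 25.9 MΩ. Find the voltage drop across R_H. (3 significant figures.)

V ≈ 0.604 V

ΣR = 13.1 + 10.8 + 20.1 + 3.77 + 25.9 = 73.67 MΩ.
Voltage divider: V = V_CC · (3.770 / 73.67) = 11.8 × 0.05117 = 0.6039 V.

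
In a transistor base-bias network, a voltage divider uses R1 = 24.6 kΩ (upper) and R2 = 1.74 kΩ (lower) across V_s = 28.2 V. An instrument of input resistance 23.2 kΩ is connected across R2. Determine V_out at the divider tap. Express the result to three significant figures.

V_out ≈ 1.74 V

First combine the lower leg with the load: R2 ‖ R_L = 1.619 kΩ.
Now apply the divider: V_out = 28.2 × 0.06173 = 1.741 V.
(Unloaded it would be 1.86 V; the load pulls it down.)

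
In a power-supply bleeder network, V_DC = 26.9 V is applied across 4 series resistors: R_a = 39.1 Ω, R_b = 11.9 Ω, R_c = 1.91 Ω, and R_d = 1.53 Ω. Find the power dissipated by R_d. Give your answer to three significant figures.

Series current I = V_DC/ΣR = 26.9/54.44 = 0.4941 A.
V(R_d) = I·R = 0.7560 V; P = V·I = 0.7560 × 0.4941 = 0.3736 W.

P ≈ 0.374 W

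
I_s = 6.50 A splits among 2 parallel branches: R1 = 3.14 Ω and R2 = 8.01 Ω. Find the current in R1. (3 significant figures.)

I ≈ 4.67 A

With just two branches, the current splits inversely with resistance.
I(R1) = 6.50 × 8.01/(3.14 + 8.01) = 6.50 × 0.7184 = 4.670 A.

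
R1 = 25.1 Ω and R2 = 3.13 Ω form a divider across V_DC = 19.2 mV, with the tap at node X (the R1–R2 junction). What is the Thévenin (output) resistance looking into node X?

R_th ≈ 2.78 Ω

Looking into X with the source shorted: R_th = R1·R2/(R1+R2) = 25.10 × 3.13/28.23 = 2.783 Ω.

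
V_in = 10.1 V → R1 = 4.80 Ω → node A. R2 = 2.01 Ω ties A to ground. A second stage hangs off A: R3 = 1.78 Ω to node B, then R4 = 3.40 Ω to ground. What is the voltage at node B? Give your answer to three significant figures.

Node A sees R2 in parallel with the series input of stage 2, R3 + R4 = 5.180 Ω.
R2 ‖ (R3+R4) = 1.448 Ω.
So V_A = 10.1 × 0.2318 = 2.341 V.
V_B = V_A × 0.6564 = 1.536 V.

V_B ≈ 1.54 V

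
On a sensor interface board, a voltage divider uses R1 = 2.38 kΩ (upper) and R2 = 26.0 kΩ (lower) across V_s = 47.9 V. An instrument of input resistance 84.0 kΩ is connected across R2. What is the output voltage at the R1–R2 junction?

R2 ‖ R_L = (26.0 × 84.0)/(26.0 + 84.0) = 19.85 kΩ.
Now apply the divider: V_out = 47.9 × 0.8930 = 42.77 V.

V_out ≈ 42.8 V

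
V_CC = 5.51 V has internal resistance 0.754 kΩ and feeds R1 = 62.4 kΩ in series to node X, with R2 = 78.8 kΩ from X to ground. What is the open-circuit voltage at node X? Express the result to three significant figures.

R1' = 0.754 + 62.4 = 63.15 kΩ (source resistance + R1).
Open-circuit (no load on X): V_th = V_CC · R2/(R1' + R2) = 5.51 × 78.8/(63.15 + 78.8) = 3.059 V.

V_th ≈ 3.06 V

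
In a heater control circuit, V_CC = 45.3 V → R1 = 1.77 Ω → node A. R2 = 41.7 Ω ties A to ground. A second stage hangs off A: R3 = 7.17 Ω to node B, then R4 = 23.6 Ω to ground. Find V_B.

Looking into the second stage from A: R3 + R4 = 30.77 Ω appears in parallel with R2.
R2 ‖ (R3+R4) = 17.71 Ω.
First divider: V_A = V_CC · 17.71/(1.77 + 17.71) = 41.18 V.
Then the unloaded second divider: V_B = V_A × R4/(R3+R4) = 41.18 × 0.7670 = 31.59 V.

V_B ≈ 31.6 V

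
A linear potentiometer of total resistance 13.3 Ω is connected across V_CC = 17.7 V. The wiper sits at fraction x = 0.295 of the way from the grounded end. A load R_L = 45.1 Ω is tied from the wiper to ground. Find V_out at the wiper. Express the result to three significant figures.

V_out ≈ 4.92 V

Lower segment x·R_p = 3.924 Ω; upper segment (1−x)·R_p = 9.377 Ω.
R_L loads the lower segment: effective lower R = 3.609 Ω.
Loaded-divider output: V_out = 17.7 × 0.2780 = 4.920 V.
(Unloaded: V_out = x·V_CC = 5.22 V.)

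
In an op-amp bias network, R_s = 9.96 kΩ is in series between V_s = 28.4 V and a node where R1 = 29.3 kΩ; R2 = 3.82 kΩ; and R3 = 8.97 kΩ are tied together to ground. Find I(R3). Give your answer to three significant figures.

I ≈ 0.626 mA

Parallel bank: R_p = 1/(1/29.3 + 1/3.82 + 1/8.97) = 2.455 kΩ.
V_A = 28.4 × 2.455/12.41 = 5.615 V.
I(R3) = V_A / R3 = 5.615/8.97 = 0.6260 mA.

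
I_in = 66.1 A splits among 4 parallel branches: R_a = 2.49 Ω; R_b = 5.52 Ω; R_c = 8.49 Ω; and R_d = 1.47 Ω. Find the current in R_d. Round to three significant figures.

I ≈ 32.6 A

Total conductance ΣG = 1/2.49 + 1/5.52 + 1/8.49 + 1/1.47 = 1.381 (units of 1/Ω).
Current divider: I(R_d) = I_in · G_k/ΣG = 66.1 × (0.6803/1.381) = 66.1 × 0.4927 = 32.56 A.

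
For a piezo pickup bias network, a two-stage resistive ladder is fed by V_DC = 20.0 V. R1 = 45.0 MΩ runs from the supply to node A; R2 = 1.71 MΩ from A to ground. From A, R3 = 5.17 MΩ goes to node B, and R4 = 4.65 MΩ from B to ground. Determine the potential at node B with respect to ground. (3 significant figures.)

Looking into the second stage from A: R3 + R4 = 9.820 MΩ appears in parallel with R2.
Effective lower resistance at A: R2 ‖ 9.820 = 1.456 MΩ.
First divider: V_A = V_DC · 1.456/(45.0 + 1.456) = 0.6270 V.
Stage 2 is unloaded, so V_B = V_A · R4/(R3+R4) = 0.6270 × 4.65/9.820 = 0.2969 V.

V_B ≈ 0.297 V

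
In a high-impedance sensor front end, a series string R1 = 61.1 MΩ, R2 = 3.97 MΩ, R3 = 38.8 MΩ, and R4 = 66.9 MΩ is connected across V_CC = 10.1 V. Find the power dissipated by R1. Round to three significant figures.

P ≈ 0.214 µW

Series current I = V_CC/ΣR = 10.1/170.8 = 0.05914 µA.
P(R1) = I²·R1 = (0.05914)² × 61.1 = 0.2137 µW.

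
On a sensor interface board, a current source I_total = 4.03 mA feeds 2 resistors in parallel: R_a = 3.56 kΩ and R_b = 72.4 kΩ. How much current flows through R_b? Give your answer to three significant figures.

I ≈ 0.189 mA

Two-branch current divider: I_k = I_total · R_other/(R_1 + R_2).
So I = 4.03 × 3.56/75.96 = 0.1889 mA.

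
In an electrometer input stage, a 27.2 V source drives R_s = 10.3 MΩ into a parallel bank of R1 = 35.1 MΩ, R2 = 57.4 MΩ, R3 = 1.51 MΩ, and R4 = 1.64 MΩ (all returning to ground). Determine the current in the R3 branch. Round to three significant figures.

I ≈ 1.24 µA

Combine the parallel branches: R_p = (1/35.1 + 1/57.4 + 1/1.51 + 1/1.64)⁻¹ = 0.7588 MΩ.
V_A = 27.2 × 0.7588/11.06 = 1.866 V.
Branch current I = V_A/R3 = 1.866/1.51 = 1.236 µA.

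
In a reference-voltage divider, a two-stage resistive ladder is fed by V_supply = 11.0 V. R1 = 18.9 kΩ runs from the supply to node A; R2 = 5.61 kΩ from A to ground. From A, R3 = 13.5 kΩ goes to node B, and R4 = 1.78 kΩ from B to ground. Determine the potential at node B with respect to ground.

V_B ≈ 0.229 V

The second stage (R3 + R4 = 15.28 kΩ) loads node A in parallel with R2.
R2 ‖ (R3+R4) = 4.103 kΩ.
V_A = 11.0 × 4.103/(18.9 + 4.103) = 1.962 V.
Then the unloaded second divider: V_B = V_A × R4/(R3+R4) = 1.962 × 0.1165 = 0.2286 V.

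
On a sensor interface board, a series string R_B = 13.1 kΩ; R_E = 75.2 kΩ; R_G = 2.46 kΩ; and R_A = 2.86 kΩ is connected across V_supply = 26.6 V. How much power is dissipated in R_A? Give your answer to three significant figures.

The common current is I = 26.6/93.62 = 0.2841 mA.
P = I²R = 0.08073 × 2.86 = 0.2309 mW.

P ≈ 0.231 mW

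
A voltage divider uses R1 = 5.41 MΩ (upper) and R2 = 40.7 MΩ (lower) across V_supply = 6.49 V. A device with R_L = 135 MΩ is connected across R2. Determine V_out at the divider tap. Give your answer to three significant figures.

The load sits in parallel with R2, giving an effective lower resistance R2' = R2·R_L/(R2+R_L) = 31.27 MΩ.
Then V_out = V_supply · R2'/(R1 + R2') = 6.49 × 31.27/36.68 = 5.533 V.

V_out ≈ 5.53 V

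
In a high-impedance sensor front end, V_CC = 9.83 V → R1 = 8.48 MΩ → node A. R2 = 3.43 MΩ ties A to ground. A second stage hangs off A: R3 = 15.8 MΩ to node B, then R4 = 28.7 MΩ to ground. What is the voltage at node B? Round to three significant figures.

V_B ≈ 1.73 V

Node A sees R2 in parallel with the series input of stage 2, R3 + R4 = 44.50 MΩ.
Effective lower resistance at A: R2 ‖ 44.50 = 3.185 MΩ.
So V_A = 9.83 × 0.2730 = 2.684 V.
Then the unloaded second divider: V_B = V_A × R4/(R3+R4) = 2.684 × 0.6449 = 1.731 V.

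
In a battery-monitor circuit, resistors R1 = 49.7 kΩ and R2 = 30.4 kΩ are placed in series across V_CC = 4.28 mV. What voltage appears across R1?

Total series resistance ΣR = 49.7 + 30.4 = 80.10 kΩ.
Voltage divider: V = V_CC · (49.70 / 80.10) = 4.28 × 0.6205 = 2.656 mV.

V ≈ 2.66 mV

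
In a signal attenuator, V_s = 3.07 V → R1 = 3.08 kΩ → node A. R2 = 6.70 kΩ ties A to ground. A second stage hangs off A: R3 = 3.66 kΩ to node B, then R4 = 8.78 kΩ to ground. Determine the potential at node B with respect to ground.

V_B ≈ 1.27 V

Node A sees R2 in parallel with the series input of stage 2, R3 + R4 = 12.44 kΩ.
Effective lower resistance at A: R2 ‖ 12.44 = 4.355 kΩ.
First divider: V_A = V_s · 4.355/(3.08 + 4.355) = 1.798 V.
Then the unloaded second divider: V_B = V_A × R4/(R3+R4) = 1.798 × 0.7058 = 1.269 V.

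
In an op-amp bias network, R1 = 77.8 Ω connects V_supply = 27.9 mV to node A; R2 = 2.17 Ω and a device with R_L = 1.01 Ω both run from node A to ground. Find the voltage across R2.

R2 ‖ R_L = (2.17 × 1.01)/(2.17 + 1.01) = 0.6892 Ω.
Then V_out = V_supply · R2'/(R1 + R2') = 27.9 × 0.6892/78.49 = 0.2450 mV.

V_out ≈ 0.245 mV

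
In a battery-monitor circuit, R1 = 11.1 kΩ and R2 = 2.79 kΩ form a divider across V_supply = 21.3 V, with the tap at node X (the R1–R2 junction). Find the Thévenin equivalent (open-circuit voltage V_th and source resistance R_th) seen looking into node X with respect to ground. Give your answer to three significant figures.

V_th ≈ 4.28 V, R_th ≈ 2.23 kΩ

With X open, the divider is unloaded: V_th = 21.3 × 2.79/13.89 = 4.278 V.
With V_supply suppressed (replaced by a short), R_th = R1 ‖ R2 = (11.10 × 2.79)/(11.10 + 2.79) = 2.230 kΩ.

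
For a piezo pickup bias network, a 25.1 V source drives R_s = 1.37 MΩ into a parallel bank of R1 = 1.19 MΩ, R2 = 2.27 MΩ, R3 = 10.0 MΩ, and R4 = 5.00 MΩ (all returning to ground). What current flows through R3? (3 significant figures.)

Parallel bank: R_p = 1/(1/1.19 + 1/2.27 + 1/10.0 + 1/5.00) = 0.6326 MΩ.
Node voltage V_A = V_DC · R_p/(R_s + R_p) = 25.1 × 0.3159 = 7.929 V.
Branch current I = V_A/R3 = 7.929/10.0 = 0.7929 µA.

I ≈ 0.793 µA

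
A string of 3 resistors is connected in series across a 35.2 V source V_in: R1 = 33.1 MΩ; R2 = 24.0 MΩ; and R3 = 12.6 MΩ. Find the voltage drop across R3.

V ≈ 6.36 V

ΣR = 33.1 + 24.0 + 12.6 = 69.70 MΩ.
V = V_in · R/ΣR = 35.2 × 0.1808 = 6.363 V.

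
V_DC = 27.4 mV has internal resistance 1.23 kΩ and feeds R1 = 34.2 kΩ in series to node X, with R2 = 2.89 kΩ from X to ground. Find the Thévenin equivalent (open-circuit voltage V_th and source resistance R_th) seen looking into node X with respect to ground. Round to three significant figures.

R1' = 1.23 + 34.2 = 35.43 kΩ (source resistance + R1).
With X open, the divider is unloaded: V_th = 27.4 × 2.89/38.32 = 2.066 mV.
Looking into X with the source shorted: R_th = R1'·R2/(R1'+R2) = 35.43 × 2.89/38.32 = 2.672 kΩ.

V_th ≈ 2.07 mV, R_th ≈ 2.67 kΩ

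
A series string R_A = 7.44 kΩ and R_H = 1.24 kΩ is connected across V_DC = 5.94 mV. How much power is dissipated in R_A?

The common current is I = 5.94/8.680 = 0.6843 µA.
P = I²R = 0.4683 × 7.44 = 3.484 nW.

P ≈ 3.48 nW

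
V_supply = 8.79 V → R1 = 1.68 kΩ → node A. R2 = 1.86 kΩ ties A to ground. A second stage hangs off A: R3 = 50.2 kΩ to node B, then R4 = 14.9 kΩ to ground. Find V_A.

Looking into the second stage from A: R3 + R4 = 65.10 kΩ appears in parallel with R2.
Effective lower resistance at A: R2 ‖ 65.10 = 1.808 kΩ.
V_A = 8.79 × 1.808/(1.68 + 1.808) = 4.557 V.

V_A ≈ 4.56 V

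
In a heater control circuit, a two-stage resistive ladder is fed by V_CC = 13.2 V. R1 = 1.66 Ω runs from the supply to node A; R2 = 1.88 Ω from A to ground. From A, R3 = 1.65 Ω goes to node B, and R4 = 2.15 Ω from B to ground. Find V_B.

The second stage (R3 + R4 = 3.800 Ω) loads node A in parallel with R2.
R2 ‖ (R3+R4) = 1.258 Ω.
V_A = 13.2 × 1.258/(1.66 + 1.258) = 5.690 V.
V_B = V_A × 0.5658 = 3.219 V.

V_B ≈ 3.22 V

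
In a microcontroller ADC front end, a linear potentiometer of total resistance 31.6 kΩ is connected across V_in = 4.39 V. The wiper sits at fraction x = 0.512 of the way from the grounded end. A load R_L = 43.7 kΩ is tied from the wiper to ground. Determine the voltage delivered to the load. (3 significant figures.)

V_out ≈ 1.90 V

The pot divides into 15.42 kΩ above the wiper and 16.18 kΩ below.
(x·R_p) ‖ R_L = 11.81 kΩ.
Then V_out = V_in · 11.81/(15.42 + 11.81) = 1.904 V.
(Unloaded: V_out = x·V_in = 2.25 V.)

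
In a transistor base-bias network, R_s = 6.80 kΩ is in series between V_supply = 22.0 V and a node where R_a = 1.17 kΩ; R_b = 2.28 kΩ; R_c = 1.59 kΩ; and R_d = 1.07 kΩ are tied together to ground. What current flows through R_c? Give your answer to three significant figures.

I ≈ 0.677 mA

Equivalent of the parallel group: R_p = 0.3500 kΩ.
V_A by voltage divider: V_A = 22.0 × 0.3500/(6.80 + 0.3500) = 1.077 V.
Branch current I = V_A/R_c = 1.077/1.59 = 0.6774 mA.
(Check via current divider: I_total = 3.077 mA; share G_k/ΣG = 0.2202 → same result.)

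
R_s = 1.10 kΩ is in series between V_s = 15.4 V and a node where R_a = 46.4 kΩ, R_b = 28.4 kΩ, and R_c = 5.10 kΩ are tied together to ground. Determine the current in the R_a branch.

I ≈ 0.260 mA

Parallel bank: R_p = 1/(1/46.4 + 1/28.4 + 1/5.10) = 3.955 kΩ.
Node voltage V_A = V_s · R_p/(R_s + R_p) = 15.4 × 0.7824 = 12.05 V.
Branch current I = V_A/R_a = 12.05/46.4 = 0.2597 mA.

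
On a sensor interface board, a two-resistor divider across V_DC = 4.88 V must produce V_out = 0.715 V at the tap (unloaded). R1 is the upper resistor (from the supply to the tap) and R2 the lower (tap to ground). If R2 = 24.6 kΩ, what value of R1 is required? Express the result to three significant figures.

The divider ratio is R2/(R1+R2) = 0.715/4.88 = 0.1465.
So R1 = R2 · (V_DC/V_out − 1) = 24.6 × (4.88/0.715 − 1) = 24.6 × 5.825 = 143.3 kΩ.

R1 ≈ 143 kΩ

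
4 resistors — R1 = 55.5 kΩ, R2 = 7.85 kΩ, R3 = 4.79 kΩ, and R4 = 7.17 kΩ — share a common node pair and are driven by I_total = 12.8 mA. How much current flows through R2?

ΣG = 1/55.5 + 1/7.85 + 1/4.79 + 1/7.17 = 0.4936.
By the current-divider rule, I = I_total · G_k/ΣG = 12.8 × 0.2581 = 3.303 mA.

I ≈ 3.30 mA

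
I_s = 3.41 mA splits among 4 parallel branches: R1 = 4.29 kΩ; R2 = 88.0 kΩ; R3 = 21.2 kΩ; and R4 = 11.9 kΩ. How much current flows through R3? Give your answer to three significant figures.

I ≈ 0.428 mA

ΣG = 1/4.29 + 1/88.0 + 1/21.2 + 1/11.9 = 0.3757.
By the current-divider rule, I = I_s · G_k/ΣG = 3.41 × 0.1256 = 0.4282 mA.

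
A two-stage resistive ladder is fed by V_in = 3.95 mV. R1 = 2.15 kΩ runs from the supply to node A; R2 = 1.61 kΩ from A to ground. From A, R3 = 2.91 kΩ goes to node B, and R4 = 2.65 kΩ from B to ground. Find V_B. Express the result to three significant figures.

V_B ≈ 0.692 mV

Looking into the second stage from A: R3 + R4 = 5.560 kΩ appears in parallel with R2.
R2 ‖ (R3+R4) = 1.248 kΩ.
V_A = 3.95 × 1.248/(2.15 + 1.248) = 1.451 mV.
Stage 2 is unloaded, so V_B = V_A · R4/(R3+R4) = 1.451 × 2.65/5.560 = 0.6916 mV.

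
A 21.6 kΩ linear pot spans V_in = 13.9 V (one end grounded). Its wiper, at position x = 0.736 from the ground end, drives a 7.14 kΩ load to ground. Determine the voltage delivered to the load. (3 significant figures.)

Split the track: R_lower = x·R_p = 15.90 kΩ, R_upper = (1−x)·R_p = 5.702 kΩ.
(x·R_p) ‖ R_L = 4.927 kΩ.
Then V_out = V_in · 4.927/(5.702 + 4.927) = 6.443 V.

V_out ≈ 6.44 V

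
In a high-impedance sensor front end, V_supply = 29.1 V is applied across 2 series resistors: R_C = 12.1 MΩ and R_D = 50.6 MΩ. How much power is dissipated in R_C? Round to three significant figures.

P ≈ 2.61 µW

ΣR = 62.70 MΩ → I = 29.1/62.70 = 0.4641 µA.
P(R_C) = I²·R_C = (0.4641)² × 12.1 = 2.606 µW.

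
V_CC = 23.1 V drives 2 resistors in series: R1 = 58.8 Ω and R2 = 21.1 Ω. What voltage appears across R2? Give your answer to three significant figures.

Series total: ΣR = 58.8 + 21.1 = 79.90 Ω.
V = V_CC · R/ΣR = 23.1 × 0.2641 = 6.100 V.

V ≈ 6.10 V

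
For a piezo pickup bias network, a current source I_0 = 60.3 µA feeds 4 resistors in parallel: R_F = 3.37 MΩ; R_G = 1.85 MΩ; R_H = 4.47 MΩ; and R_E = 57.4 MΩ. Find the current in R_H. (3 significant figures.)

I ≈ 12.5 µA

Total conductance ΣG = 1/3.37 + 1/1.85 + 1/4.47 + 1/57.4 = 1.078 (units of 1/MΩ).
By the current-divider rule, I = I_0 · G_k/ΣG = 60.3 × 0.2074 = 12.51 µA.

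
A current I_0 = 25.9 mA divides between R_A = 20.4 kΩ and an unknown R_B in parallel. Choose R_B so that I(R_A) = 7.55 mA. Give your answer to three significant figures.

R_B ≈ 8.39 kΩ

In a two-way split, I_A/I_0 = R_B/(R_A + R_B).
7.55/25.9 = R_B/(R_A + R_B) → R_B = R_A · (0.2915)/(1 − 0.2915) = 20.4 × 0.4114 = 8.393 kΩ.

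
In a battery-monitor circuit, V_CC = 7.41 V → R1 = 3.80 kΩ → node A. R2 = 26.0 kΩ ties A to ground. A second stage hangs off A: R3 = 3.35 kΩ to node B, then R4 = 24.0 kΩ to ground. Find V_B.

Node A sees R2 in parallel with the series input of stage 2, R3 + R4 = 27.35 kΩ.
R2 ‖ (R3+R4) = 13.33 kΩ.
V_A = 7.41 × 13.33/(3.80 + 13.33) = 5.766 V.
V_B = V_A × 0.8775 = 5.060 V.

V_B ≈ 5.06 V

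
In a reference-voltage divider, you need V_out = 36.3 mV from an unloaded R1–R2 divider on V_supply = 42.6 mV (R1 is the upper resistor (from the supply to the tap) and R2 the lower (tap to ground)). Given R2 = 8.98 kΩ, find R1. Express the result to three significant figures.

R1 ≈ 1.56 kΩ

V_out/V_supply = R2/(R1+R2) = 0.8521.
So R1 = R2 · (V_supply/V_out − 1) = 8.98 × (42.6/36.3 − 1) = 8.98 × 0.1736 = 1.559 kΩ.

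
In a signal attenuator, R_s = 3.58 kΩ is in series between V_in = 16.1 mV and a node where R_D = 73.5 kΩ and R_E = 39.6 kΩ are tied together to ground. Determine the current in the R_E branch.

Parallel bank: R_p = 1/(1/73.5 + 1/39.6) = 25.73 kΩ.
V_A by voltage divider: V_A = 16.1 × 25.73/(3.58 + 25.73) = 14.13 mV.
Branch current I = V_A/R_E = 14.13/39.6 = 0.3569 µA.

I ≈ 0.357 µA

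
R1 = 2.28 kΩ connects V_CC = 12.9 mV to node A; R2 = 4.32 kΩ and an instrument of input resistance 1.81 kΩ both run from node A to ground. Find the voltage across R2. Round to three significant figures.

V_out ≈ 4.63 mV

The load sits in parallel with R2, giving an effective lower resistance R2' = R2·R_L/(R2+R_L) = 1.276 kΩ.
Then V_out = V_CC · R2'/(R1 + R2') = 12.9 × 1.276/3.556 = 4.628 mV.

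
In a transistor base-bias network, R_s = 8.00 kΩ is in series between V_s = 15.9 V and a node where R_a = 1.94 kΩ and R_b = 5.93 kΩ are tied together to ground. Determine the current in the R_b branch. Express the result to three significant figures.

I ≈ 0.414 mA

Equivalent of the parallel group: R_p = 1.462 kΩ.
Node voltage V_A = V_s · R_p/(R_s + R_p) = 15.9 × 0.1545 = 2.456 V.
I(R_b) = V_A / R_b = 2.456/5.93 = 0.4142 mA.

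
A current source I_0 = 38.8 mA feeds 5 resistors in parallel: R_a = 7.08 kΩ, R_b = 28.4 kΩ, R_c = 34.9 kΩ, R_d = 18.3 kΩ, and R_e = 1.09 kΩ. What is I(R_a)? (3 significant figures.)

I ≈ 4.66 mA

ΣG = 1/7.08 + 1/28.4 + 1/34.9 + 1/18.3 + 1/1.09 = 1.177.
R_a takes the fraction G_k/ΣG = 0.1412/1.177 = 0.1200, so I = 38.8 × 0.1200 = 4.655 mA.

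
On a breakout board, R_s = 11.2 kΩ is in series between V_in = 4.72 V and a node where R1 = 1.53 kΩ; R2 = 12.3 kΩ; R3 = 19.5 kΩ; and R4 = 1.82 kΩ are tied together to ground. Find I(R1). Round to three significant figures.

I ≈ 0.193 mA

Combine the parallel branches: R_p = (1/1.53 + 1/12.3 + 1/19.5 + 1/1.82)⁻¹ = 0.7487 kΩ.
V_A by voltage divider: V_A = 4.72 × 0.7487/(11.2 + 0.7487) = 0.2958 V.
Branch current I = V_A/R1 = 0.2958/1.53 = 0.1933 mA.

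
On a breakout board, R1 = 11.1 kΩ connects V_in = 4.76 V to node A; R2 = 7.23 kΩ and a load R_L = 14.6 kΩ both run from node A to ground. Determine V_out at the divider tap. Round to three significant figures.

V_out ≈ 1.44 V

The load sits in parallel with R2, giving an effective lower resistance R2' = R2·R_L/(R2+R_L) = 4.835 kΩ.
Then V_out = V_in · R2'/(R1 + R2') = 4.76 × 4.835/15.94 = 1.444 V.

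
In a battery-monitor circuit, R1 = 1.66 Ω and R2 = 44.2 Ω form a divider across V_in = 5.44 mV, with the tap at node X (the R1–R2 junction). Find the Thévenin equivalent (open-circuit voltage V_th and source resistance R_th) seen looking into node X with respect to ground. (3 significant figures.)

V_th ≈ 5.24 mV, R_th ≈ 1.60 Ω

Open-circuit (no load on X): V_th = V_in · R2/(R1 + R2) = 5.44 × 44.2/(1.660 + 44.2) = 5.243 mV.
With V_in suppressed (replaced by a short), R_th = R1 ‖ R2 = (1.660 × 44.2)/(1.660 + 44.2) = 1.600 Ω.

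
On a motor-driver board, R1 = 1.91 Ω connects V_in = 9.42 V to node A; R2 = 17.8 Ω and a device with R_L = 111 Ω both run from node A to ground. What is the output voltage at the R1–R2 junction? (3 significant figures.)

First combine the lower leg with the load: R2 ‖ R_L = 15.34 Ω.
Voltage divider with the loaded lower leg: V_out = 9.42 × 15.34/(1.91 + 15.34) = 9.42 × 0.8893 = 8.377 V.
(Unloaded it would be 8.51 V; the load pulls it down.)

V_out ≈ 8.38 V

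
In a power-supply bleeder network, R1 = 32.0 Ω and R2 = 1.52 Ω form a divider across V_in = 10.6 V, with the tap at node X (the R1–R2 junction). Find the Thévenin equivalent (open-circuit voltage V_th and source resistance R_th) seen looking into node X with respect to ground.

V_th ≈ 0.481 V, R_th ≈ 1.45 Ω

V_th is the unloaded tap voltage: V_in · R2/(R1+R2) = 10.6 × 0.04535 = 0.4807 V.
Zeroing V_in shorts the top of R1 to ground, so R_th = R1 ‖ R2 = 1.451 Ω.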